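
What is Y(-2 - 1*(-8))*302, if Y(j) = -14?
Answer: -4228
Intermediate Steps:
Y(-2 - 1*(-8))*302 = -14*302 = -4228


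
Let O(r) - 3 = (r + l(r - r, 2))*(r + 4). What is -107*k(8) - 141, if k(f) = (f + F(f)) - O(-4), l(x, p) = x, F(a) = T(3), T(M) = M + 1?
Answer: -1104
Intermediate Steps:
T(M) = 1 + M
F(a) = 4 (F(a) = 1 + 3 = 4)
O(r) = 3 + r*(4 + r) (O(r) = 3 + (r + (r - r))*(r + 4) = 3 + (r + 0)*(4 + r) = 3 + r*(4 + r))
k(f) = 1 + f (k(f) = (f + 4) - (3 + (-4)² + 4*(-4)) = (4 + f) - (3 + 16 - 16) = (4 + f) - 1*3 = (4 + f) - 3 = 1 + f)
-107*k(8) - 141 = -107*(1 + 8) - 141 = -107*9 - 141 = -963 - 141 = -1104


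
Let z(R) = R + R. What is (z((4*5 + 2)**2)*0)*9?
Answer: 0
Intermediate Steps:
z(R) = 2*R
(z((4*5 + 2)**2)*0)*9 = ((2*(4*5 + 2)**2)*0)*9 = ((2*(20 + 2)**2)*0)*9 = ((2*22**2)*0)*9 = ((2*484)*0)*9 = (968*0)*9 = 0*9 = 0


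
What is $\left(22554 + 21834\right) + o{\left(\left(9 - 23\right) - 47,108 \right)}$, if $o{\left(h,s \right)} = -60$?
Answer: $44328$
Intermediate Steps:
$\left(22554 + 21834\right) + o{\left(\left(9 - 23\right) - 47,108 \right)} = \left(22554 + 21834\right) - 60 = 44388 - 60 = 44328$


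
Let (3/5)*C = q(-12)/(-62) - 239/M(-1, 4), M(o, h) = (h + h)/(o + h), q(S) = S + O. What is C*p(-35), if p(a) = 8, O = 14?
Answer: -111175/93 ≈ -1195.4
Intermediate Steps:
q(S) = 14 + S (q(S) = S + 14 = 14 + S)
M(o, h) = 2*h/(h + o) (M(o, h) = (2*h)/(h + o) = 2*h/(h + o))
C = -111175/744 (C = 5*((14 - 12)/(-62) - 239/(2*4/(4 - 1)))/3 = 5*(2*(-1/62) - 239/(2*4/3))/3 = 5*(-1/31 - 239/(2*4*(1/3)))/3 = 5*(-1/31 - 239/8/3)/3 = 5*(-1/31 - 239*3/8)/3 = 5*(-1/31 - 717/8)/3 = (5/3)*(-22235/248) = -111175/744 ≈ -149.43)
C*p(-35) = -111175/744*8 = -111175/93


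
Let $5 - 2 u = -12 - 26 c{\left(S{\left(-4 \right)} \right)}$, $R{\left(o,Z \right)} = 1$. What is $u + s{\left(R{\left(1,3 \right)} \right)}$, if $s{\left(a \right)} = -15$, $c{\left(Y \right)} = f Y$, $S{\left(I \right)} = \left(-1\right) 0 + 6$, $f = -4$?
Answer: $- \frac{637}{2} \approx -318.5$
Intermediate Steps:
$S{\left(I \right)} = 6$ ($S{\left(I \right)} = 0 + 6 = 6$)
$c{\left(Y \right)} = - 4 Y$
$u = - \frac{607}{2}$ ($u = \frac{5}{2} - \frac{-12 - 26 \left(\left(-4\right) 6\right)}{2} = \frac{5}{2} - \frac{-12 - -624}{2} = \frac{5}{2} - \frac{-12 + 624}{2} = \frac{5}{2} - 306 = - \frac{607}{2} \approx -303.5$)
$u + s{\left(R{\left(1,3 \right)} \right)} = - \frac{607}{2} - 15 = - \frac{637}{2}$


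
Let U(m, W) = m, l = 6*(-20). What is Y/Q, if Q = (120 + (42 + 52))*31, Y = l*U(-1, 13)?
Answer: 60/3317 ≈ 0.018089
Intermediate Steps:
l = -120
Y = 120 (Y = -120*(-1) = 120)
Q = 6634 (Q = (120 + 94)*31 = 214*31 = 6634)
Y/Q = 120/6634 = 120*(1/6634) = 60/3317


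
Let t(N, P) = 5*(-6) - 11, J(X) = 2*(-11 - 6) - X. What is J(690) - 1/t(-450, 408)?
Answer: -29683/41 ≈ -723.98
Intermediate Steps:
J(X) = -34 - X (J(X) = 2*(-17) - X = -34 - X)
t(N, P) = -41 (t(N, P) = -30 - 11 = -41)
J(690) - 1/t(-450, 408) = (-34 - 1*690) - 1/(-41) = (-34 - 690) - 1*(-1/41) = -724 + 1/41 = -29683/41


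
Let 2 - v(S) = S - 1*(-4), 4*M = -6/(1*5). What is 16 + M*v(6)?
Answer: 92/5 ≈ 18.400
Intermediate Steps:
M = -3/10 (M = (-6/(1*5))/4 = (-6/5)/4 = (-6*1/5)/4 = (1/4)*(-6/5) = -3/10 ≈ -0.30000)
v(S) = -2 - S (v(S) = 2 - (S - 1*(-4)) = 2 - (S + 4) = 2 - (4 + S) = 2 + (-4 - S) = -2 - S)
16 + M*v(6) = 16 - 3*(-2 - 1*6)/10 = 16 - 3*(-2 - 6)/10 = 16 - 3/10*(-8) = 16 + 12/5 = 92/5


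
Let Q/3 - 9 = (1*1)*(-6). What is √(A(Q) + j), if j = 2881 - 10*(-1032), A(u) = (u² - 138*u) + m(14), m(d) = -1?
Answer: √12039 ≈ 109.72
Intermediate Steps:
Q = 9 (Q = 27 + 3*((1*1)*(-6)) = 27 + 3*(1*(-6)) = 27 + 3*(-6) = 27 - 18 = 9)
A(u) = -1 + u² - 138*u (A(u) = (u² - 138*u) - 1 = -1 + u² - 138*u)
j = 13201 (j = 2881 - 1*(-10320) = 2881 + 10320 = 13201)
√(A(Q) + j) = √((-1 + 9² - 138*9) + 13201) = √((-1 + 81 - 1242) + 13201) = √(-1162 + 13201) = √12039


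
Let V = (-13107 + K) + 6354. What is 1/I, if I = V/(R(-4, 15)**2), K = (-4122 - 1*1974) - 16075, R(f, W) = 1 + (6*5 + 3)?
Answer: -289/7231 ≈ -0.039967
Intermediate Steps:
R(f, W) = 34 (R(f, W) = 1 + (30 + 3) = 1 + 33 = 34)
K = -22171 (K = (-4122 - 1974) - 16075 = -6096 - 16075 = -22171)
V = -28924 (V = (-13107 - 22171) + 6354 = -35278 + 6354 = -28924)
I = -7231/289 (I = -28924/(34**2) = -28924/1156 = -28924*1/1156 = -7231/289 ≈ -25.021)
1/I = 1/(-7231/289) = -289/7231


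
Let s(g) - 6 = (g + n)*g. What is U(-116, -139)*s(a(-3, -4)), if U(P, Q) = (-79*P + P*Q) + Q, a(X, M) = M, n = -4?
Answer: 955662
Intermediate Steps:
U(P, Q) = Q - 79*P + P*Q
s(g) = 6 + g*(-4 + g) (s(g) = 6 + (g - 4)*g = 6 + (-4 + g)*g = 6 + g*(-4 + g))
U(-116, -139)*s(a(-3, -4)) = (-139 - 79*(-116) - 116*(-139))*(6 + (-4)**2 - 4*(-4)) = (-139 + 9164 + 16124)*(6 + 16 + 16) = 25149*38 = 955662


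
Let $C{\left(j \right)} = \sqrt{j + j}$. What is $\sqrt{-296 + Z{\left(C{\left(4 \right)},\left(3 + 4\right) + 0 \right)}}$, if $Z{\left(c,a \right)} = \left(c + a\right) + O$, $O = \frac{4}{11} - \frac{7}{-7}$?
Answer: $\frac{\sqrt{-34804 + 242 \sqrt{2}}}{11} \approx 16.876 i$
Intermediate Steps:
$C{\left(j \right)} = \sqrt{2} \sqrt{j}$ ($C{\left(j \right)} = \sqrt{2 j} = \sqrt{2} \sqrt{j}$)
$O = \frac{15}{11}$ ($O = 4 \cdot \frac{1}{11} - -1 = \frac{4}{11} + 1 = \frac{15}{11} \approx 1.3636$)
$Z{\left(c,a \right)} = \frac{15}{11} + a + c$ ($Z{\left(c,a \right)} = \left(c + a\right) + \frac{15}{11} = \left(a + c\right) + \frac{15}{11} = \frac{15}{11} + a + c$)
$\sqrt{-296 + Z{\left(C{\left(4 \right)},\left(3 + 4\right) + 0 \right)}} = \sqrt{-296 + \left(\frac{15}{11} + \left(\left(3 + 4\right) + 0\right) + \sqrt{2} \sqrt{4}\right)} = \sqrt{-296 + \left(\frac{15}{11} + \left(7 + 0\right) + \sqrt{2} \cdot 2\right)} = \sqrt{-296 + \left(\frac{15}{11} + 7 + 2 \sqrt{2}\right)} = \sqrt{-296 + \left(\frac{92}{11} + 2 \sqrt{2}\right)} = \sqrt{- \frac{3164}{11} + 2 \sqrt{2}}$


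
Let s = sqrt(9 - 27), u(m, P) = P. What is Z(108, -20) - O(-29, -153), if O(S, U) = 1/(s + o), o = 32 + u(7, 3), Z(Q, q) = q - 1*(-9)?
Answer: (-33*sqrt(2) + 386*I)/(-35*I + 3*sqrt(2)) ≈ -11.028 + 0.0034132*I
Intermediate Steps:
Z(Q, q) = 9 + q (Z(Q, q) = q + 9 = 9 + q)
s = 3*I*sqrt(2) (s = sqrt(-18) = 3*I*sqrt(2) ≈ 4.2426*I)
o = 35 (o = 32 + 3 = 35)
O(S, U) = 1/(35 + 3*I*sqrt(2)) (O(S, U) = 1/(3*I*sqrt(2) + 35) = 1/(35 + 3*I*sqrt(2)))
Z(108, -20) - O(-29, -153) = (9 - 20) - (35/1243 - 3*I*sqrt(2)/1243) = -11 + (-35/1243 + 3*I*sqrt(2)/1243) = -13708/1243 + 3*I*sqrt(2)/1243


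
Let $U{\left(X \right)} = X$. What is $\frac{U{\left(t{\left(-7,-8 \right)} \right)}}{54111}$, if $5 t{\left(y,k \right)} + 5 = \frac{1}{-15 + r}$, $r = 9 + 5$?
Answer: $- \frac{2}{90185} \approx -2.2177 \cdot 10^{-5}$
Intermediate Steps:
$r = 14$
$t{\left(y,k \right)} = - \frac{6}{5}$ ($t{\left(y,k \right)} = -1 + \frac{1}{5 \left(-15 + 14\right)} = -1 + \frac{1}{5 \left(-1\right)} = -1 + \frac{1}{5} \left(-1\right) = -1 - \frac{1}{5} = - \frac{6}{5}$)
$\frac{U{\left(t{\left(-7,-8 \right)} \right)}}{54111} = - \frac{6}{5 \cdot 54111} = \left(- \frac{6}{5}\right) \frac{1}{54111} = - \frac{2}{90185}$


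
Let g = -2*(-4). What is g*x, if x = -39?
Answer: -312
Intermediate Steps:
g = 8
g*x = 8*(-39) = -312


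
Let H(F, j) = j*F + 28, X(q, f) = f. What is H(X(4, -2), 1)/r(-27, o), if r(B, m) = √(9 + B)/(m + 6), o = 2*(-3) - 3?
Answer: 13*I*√2 ≈ 18.385*I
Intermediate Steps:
H(F, j) = 28 + F*j (H(F, j) = F*j + 28 = 28 + F*j)
o = -9 (o = -6 - 3 = -9)
r(B, m) = √(9 + B)/(6 + m)
H(X(4, -2), 1)/r(-27, o) = (28 - 2*1)/((√(9 - 27)/(6 - 9))) = (28 - 2)/((√(-18)/(-3))) = 26/((-I*√2)) = 26*(I*√2/2) = 13*I*√2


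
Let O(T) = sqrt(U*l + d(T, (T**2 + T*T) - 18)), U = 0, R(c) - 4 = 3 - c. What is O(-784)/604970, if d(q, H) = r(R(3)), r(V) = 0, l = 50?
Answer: 0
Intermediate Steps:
R(c) = 7 - c (R(c) = 4 + (3 - c) = 7 - c)
d(q, H) = 0
O(T) = 0 (O(T) = sqrt(0*50 + 0) = sqrt(0 + 0) = sqrt(0) = 0)
O(-784)/604970 = 0/604970 = 0*(1/604970) = 0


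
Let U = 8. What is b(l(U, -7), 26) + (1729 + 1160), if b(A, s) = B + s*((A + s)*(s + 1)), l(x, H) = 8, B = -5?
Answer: 26752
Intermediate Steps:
b(A, s) = -5 + s*(1 + s)*(A + s) (b(A, s) = -5 + s*((A + s)*(s + 1)) = -5 + s*((A + s)*(1 + s)) = -5 + s*((1 + s)*(A + s)) = -5 + s*(1 + s)*(A + s))
b(l(U, -7), 26) + (1729 + 1160) = (-5 + 26² + 26³ + 8*26 + 8*26²) + (1729 + 1160) = (-5 + 676 + 17576 + 208 + 8*676) + 2889 = (-5 + 676 + 17576 + 208 + 5408) + 2889 = 23863 + 2889 = 26752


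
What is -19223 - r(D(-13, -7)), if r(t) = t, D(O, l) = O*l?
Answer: -19314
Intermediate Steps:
-19223 - r(D(-13, -7)) = -19223 - (-13)*(-7) = -19223 - 1*91 = -19223 - 91 = -19314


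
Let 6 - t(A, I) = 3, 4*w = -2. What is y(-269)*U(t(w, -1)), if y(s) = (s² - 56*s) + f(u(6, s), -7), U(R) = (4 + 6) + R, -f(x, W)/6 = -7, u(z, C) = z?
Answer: 1137071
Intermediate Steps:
w = -½ (w = (¼)*(-2) = -½ ≈ -0.50000)
t(A, I) = 3 (t(A, I) = 6 - 1*3 = 6 - 3 = 3)
f(x, W) = 42 (f(x, W) = -6*(-7) = 42)
U(R) = 10 + R
y(s) = 42 + s² - 56*s (y(s) = (s² - 56*s) + 42 = 42 + s² - 56*s)
y(-269)*U(t(w, -1)) = (42 + (-269)² - 56*(-269))*(10 + 3) = (42 + 72361 + 15064)*13 = 87467*13 = 1137071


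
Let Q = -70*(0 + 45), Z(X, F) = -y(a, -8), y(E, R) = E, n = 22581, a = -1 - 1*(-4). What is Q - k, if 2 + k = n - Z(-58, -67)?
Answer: -25732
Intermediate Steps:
a = 3 (a = -1 + 4 = 3)
Z(X, F) = -3 (Z(X, F) = -1*3 = -3)
k = 22582 (k = -2 + (22581 - 1*(-3)) = -2 + (22581 + 3) = -2 + 22584 = 22582)
Q = -3150 (Q = -70*45 = -3150)
Q - k = -3150 - 1*22582 = -3150 - 22582 = -25732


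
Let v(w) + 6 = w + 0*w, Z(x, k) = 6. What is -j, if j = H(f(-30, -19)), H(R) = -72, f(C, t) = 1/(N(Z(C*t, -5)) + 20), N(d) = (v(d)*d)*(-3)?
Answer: 72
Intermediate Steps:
v(w) = -6 + w (v(w) = -6 + (w + 0*w) = -6 + (w + 0) = -6 + w)
N(d) = -3*d*(-6 + d) (N(d) = ((-6 + d)*d)*(-3) = (d*(-6 + d))*(-3) = -3*d*(-6 + d))
f(C, t) = 1/20 (f(C, t) = 1/(3*6*(6 - 1*6) + 20) = 1/(3*6*(6 - 6) + 20) = 1/(3*6*0 + 20) = 1/(0 + 20) = 1/20)
j = -72
-j = -1*(-72) = 72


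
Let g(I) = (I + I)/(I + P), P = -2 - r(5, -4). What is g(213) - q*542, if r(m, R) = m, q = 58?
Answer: -3237695/103 ≈ -31434.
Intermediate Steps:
P = -7 (P = -2 - 1*5 = -2 - 5 = -7)
g(I) = 2*I/(-7 + I) (g(I) = (I + I)/(I - 7) = (2*I)/(-7 + I) = 2*I/(-7 + I))
g(213) - q*542 = 2*213/(-7 + 213) - 58*542 = 2*213/206 - 1*31436 = 2*213*(1/206) - 31436 = 213/103 - 31436 = -3237695/103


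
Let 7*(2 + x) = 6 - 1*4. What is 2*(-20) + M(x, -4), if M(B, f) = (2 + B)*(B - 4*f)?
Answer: -1760/49 ≈ -35.918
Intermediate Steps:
x = -12/7 (x = -2 + (6 - 1*4)/7 = -2 + (6 - 4)/7 = -2 + (1/7)*2 = -2 + 2/7 = -12/7 ≈ -1.7143)
2*(-20) + M(x, -4) = 2*(-20) + ((-12/7)**2 - 8*(-4) + 2*(-12/7) - 4*(-12/7)*(-4)) = -40 + (144/49 + 32 - 24/7 - 192/7) = -40 + 200/49 = -1760/49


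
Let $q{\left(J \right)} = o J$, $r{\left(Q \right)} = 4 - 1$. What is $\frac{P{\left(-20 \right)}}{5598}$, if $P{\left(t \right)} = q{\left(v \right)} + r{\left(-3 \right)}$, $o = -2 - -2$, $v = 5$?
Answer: $\frac{1}{1866} \approx 0.00053591$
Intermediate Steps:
$r{\left(Q \right)} = 3$
$o = 0$ ($o = -2 + 2 = 0$)
$q{\left(J \right)} = 0$ ($q{\left(J \right)} = 0 J = 0$)
$P{\left(t \right)} = 3$ ($P{\left(t \right)} = 0 + 3 = 3$)
$\frac{P{\left(-20 \right)}}{5598} = \frac{3}{5598} = 3 \cdot \frac{1}{5598} = \frac{1}{1866}$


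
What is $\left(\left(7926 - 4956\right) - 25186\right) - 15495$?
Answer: $-37711$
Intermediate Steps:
$\left(\left(7926 - 4956\right) - 25186\right) - 15495 = \left(2970 - 25186\right) - 15495 = -22216 - 15495 = -37711$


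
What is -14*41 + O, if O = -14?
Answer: -588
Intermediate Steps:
-14*41 + O = -14*41 - 14 = -574 - 14 = -588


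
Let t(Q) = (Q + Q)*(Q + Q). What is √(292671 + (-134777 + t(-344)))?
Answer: √631238 ≈ 794.50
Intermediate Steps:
t(Q) = 4*Q² (t(Q) = (2*Q)*(2*Q) = 4*Q²)
√(292671 + (-134777 + t(-344))) = √(292671 + (-134777 + 4*(-344)²)) = √(292671 + (-134777 + 4*118336)) = √(292671 + (-134777 + 473344)) = √(292671 + 338567) = √631238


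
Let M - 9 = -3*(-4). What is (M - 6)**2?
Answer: 225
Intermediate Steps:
M = 21 (M = 9 - 3*(-4) = 9 + 12 = 21)
(M - 6)**2 = (21 - 6)**2 = 15**2 = 225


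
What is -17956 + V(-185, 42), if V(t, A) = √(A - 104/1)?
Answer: -17956 + I*√62 ≈ -17956.0 + 7.874*I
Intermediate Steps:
V(t, A) = √(-104 + A) (V(t, A) = √(A - 104*1) = √(A - 104) = √(-104 + A))
-17956 + V(-185, 42) = -17956 + √(-104 + 42) = -17956 + √(-62) = -17956 + I*√62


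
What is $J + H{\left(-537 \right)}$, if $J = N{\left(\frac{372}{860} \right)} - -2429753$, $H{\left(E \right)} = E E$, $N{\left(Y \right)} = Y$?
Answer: $\frac{584396323}{215} \approx 2.7181 \cdot 10^{6}$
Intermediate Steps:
$H{\left(E \right)} = E^{2}$
$J = \frac{522396988}{215}$ ($J = \frac{372}{860} - -2429753 = 372 \cdot \frac{1}{860} + 2429753 = \frac{93}{215} + 2429753 = \frac{522396988}{215} \approx 2.4298 \cdot 10^{6}$)
$J + H{\left(-537 \right)} = \frac{522396988}{215} + \left(-537\right)^{2} = \frac{522396988}{215} + 288369 = \frac{584396323}{215}$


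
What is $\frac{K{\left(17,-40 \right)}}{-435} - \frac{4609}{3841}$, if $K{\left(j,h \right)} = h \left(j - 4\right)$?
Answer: $- \frac{1519}{334167} \approx -0.0045456$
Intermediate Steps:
$K{\left(j,h \right)} = h \left(-4 + j\right)$
$\frac{K{\left(17,-40 \right)}}{-435} - \frac{4609}{3841} = \frac{\left(-40\right) \left(-4 + 17\right)}{-435} - \frac{4609}{3841} = \left(-40\right) 13 \left(- \frac{1}{435}\right) - \frac{4609}{3841} = \left(-520\right) \left(- \frac{1}{435}\right) - \frac{4609}{3841} = \frac{104}{87} - \frac{4609}{3841} = - \frac{1519}{334167}$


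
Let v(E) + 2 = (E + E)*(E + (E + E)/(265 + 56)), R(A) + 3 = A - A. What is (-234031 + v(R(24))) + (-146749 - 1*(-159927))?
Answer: -23629547/107 ≈ -2.2084e+5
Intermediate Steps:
R(A) = -3 (R(A) = -3 + (A - A) = -3 + 0 = -3)
v(E) = -2 + 646*E²/321 (v(E) = -2 + (E + E)*(E + (E + E)/(265 + 56)) = -2 + (2*E)*(E + (2*E)/321) = -2 + (2*E)*(E + (2*E)*(1/321)) = -2 + (2*E)*(E + 2*E/321) = -2 + (2*E)*(323*E/321) = -2 + 646*E²/321)
(-234031 + v(R(24))) + (-146749 - 1*(-159927)) = (-234031 + (-2 + (646/321)*(-3)²)) + (-146749 - 1*(-159927)) = (-234031 + (-2 + (646/321)*9)) + (-146749 + 159927) = (-234031 + (-2 + 1938/107)) + 13178 = (-234031 + 1724/107) + 13178 = -25039593/107 + 13178 = -23629547/107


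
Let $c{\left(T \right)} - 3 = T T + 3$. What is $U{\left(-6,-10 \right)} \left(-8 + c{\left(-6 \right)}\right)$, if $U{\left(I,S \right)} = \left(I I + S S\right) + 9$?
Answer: $4930$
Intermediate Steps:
$U{\left(I,S \right)} = 9 + I^{2} + S^{2}$ ($U{\left(I,S \right)} = \left(I^{2} + S^{2}\right) + 9 = 9 + I^{2} + S^{2}$)
$c{\left(T \right)} = 6 + T^{2}$ ($c{\left(T \right)} = 3 + \left(T T + 3\right) = 3 + \left(T^{2} + 3\right) = 3 + \left(3 + T^{2}\right) = 6 + T^{2}$)
$U{\left(-6,-10 \right)} \left(-8 + c{\left(-6 \right)}\right) = \left(9 + \left(-6\right)^{2} + \left(-10\right)^{2}\right) \left(-8 + \left(6 + \left(-6\right)^{2}\right)\right) = \left(9 + 36 + 100\right) \left(-8 + \left(6 + 36\right)\right) = 145 \left(-8 + 42\right) = 145 \cdot 34 = 4930$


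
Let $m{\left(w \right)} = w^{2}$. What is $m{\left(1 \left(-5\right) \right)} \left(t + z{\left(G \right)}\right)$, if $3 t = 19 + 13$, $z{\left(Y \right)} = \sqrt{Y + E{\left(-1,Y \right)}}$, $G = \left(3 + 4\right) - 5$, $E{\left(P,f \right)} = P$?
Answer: $\frac{875}{3} \approx 291.67$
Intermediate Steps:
$G = 2$ ($G = 7 - 5 = 2$)
$z{\left(Y \right)} = \sqrt{-1 + Y}$ ($z{\left(Y \right)} = \sqrt{Y - 1} = \sqrt{-1 + Y}$)
$t = \frac{32}{3}$ ($t = \frac{19 + 13}{3} = \frac{1}{3} \cdot 32 = \frac{32}{3} \approx 10.667$)
$m{\left(1 \left(-5\right) \right)} \left(t + z{\left(G \right)}\right) = \left(1 \left(-5\right)\right)^{2} \left(\frac{32}{3} + \sqrt{-1 + 2}\right) = \left(-5\right)^{2} \left(\frac{32}{3} + \sqrt{1}\right) = 25 \left(\frac{32}{3} + 1\right) = 25 \cdot \frac{35}{3} = \frac{875}{3}$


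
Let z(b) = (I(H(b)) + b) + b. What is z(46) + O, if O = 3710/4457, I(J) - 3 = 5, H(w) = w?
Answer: 449410/4457 ≈ 100.83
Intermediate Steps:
I(J) = 8 (I(J) = 3 + 5 = 8)
O = 3710/4457 (O = 3710*(1/4457) = 3710/4457 ≈ 0.83240)
z(b) = 8 + 2*b (z(b) = (8 + b) + b = 8 + 2*b)
z(46) + O = (8 + 2*46) + 3710/4457 = (8 + 92) + 3710/4457 = 100 + 3710/4457 = 449410/4457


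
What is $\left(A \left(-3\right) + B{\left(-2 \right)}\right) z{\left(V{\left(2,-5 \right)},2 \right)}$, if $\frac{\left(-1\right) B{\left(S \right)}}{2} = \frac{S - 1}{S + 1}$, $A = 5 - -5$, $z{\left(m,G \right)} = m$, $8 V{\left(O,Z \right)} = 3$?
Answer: $- \frac{27}{2} \approx -13.5$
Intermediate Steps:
$V{\left(O,Z \right)} = \frac{3}{8}$ ($V{\left(O,Z \right)} = \frac{1}{8} \cdot 3 = \frac{3}{8}$)
$A = 10$ ($A = 5 + 5 = 10$)
$B{\left(S \right)} = - \frac{2 \left(-1 + S\right)}{1 + S}$ ($B{\left(S \right)} = - 2 \frac{S - 1}{S + 1} = - 2 \frac{-1 + S}{1 + S} = - \frac{2 \left(-1 + S\right)}{1 + S}$)
$\left(A \left(-3\right) + B{\left(-2 \right)}\right) z{\left(V{\left(2,-5 \right)},2 \right)} = \left(10 \left(-3\right) + \frac{2 \left(1 - -2\right)}{1 - 2}\right) \frac{3}{8} = \left(-30 + \frac{2 \left(1 + 2\right)}{-1}\right) \frac{3}{8} = \left(-30 + 2 \left(-1\right) 3\right) \frac{3}{8} = \left(-30 - 6\right) \frac{3}{8} = \left(-36\right) \frac{3}{8} = - \frac{27}{2}$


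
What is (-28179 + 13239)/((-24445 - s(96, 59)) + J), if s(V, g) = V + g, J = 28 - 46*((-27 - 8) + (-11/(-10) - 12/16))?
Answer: 149400/229781 ≈ 0.65018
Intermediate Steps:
J = 16219/10 (J = 28 - 46*(-35 + (-11*(-⅒) - 12*1/16)) = 28 - 46*(-35 + (11/10 - ¾)) = 28 - 46*(-35 + 7/20) = 28 - 46*(-693/20) = 28 + 15939/10 = 16219/10 ≈ 1621.9)
(-28179 + 13239)/((-24445 - s(96, 59)) + J) = (-28179 + 13239)/((-24445 - (96 + 59)) + 16219/10) = -14940/((-24445 - 1*155) + 16219/10) = -14940/((-24445 - 155) + 16219/10) = -14940/(-24600 + 16219/10) = -14940/(-229781/10) = -14940*(-10/229781) = 149400/229781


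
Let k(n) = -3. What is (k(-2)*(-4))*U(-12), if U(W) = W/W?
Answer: 12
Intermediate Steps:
U(W) = 1
(k(-2)*(-4))*U(-12) = -3*(-4)*1 = 12*1 = 12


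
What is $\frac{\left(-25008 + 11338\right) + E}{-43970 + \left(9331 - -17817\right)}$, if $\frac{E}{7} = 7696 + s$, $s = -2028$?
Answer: $- \frac{13003}{8411} \approx -1.546$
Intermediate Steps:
$E = 39676$ ($E = 7 \left(7696 - 2028\right) = 7 \cdot 5668 = 39676$)
$\frac{\left(-25008 + 11338\right) + E}{-43970 + \left(9331 - -17817\right)} = \frac{\left(-25008 + 11338\right) + 39676}{-43970 + \left(9331 - -17817\right)} = \frac{-13670 + 39676}{-43970 + \left(9331 + 17817\right)} = \frac{26006}{-43970 + 27148} = \frac{26006}{-16822} = 26006 \left(- \frac{1}{16822}\right) = - \frac{13003}{8411}$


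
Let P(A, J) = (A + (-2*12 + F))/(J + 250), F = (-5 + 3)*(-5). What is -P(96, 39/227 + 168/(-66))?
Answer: -204754/618323 ≈ -0.33114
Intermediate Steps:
F = 10 (F = -2*(-5) = 10)
P(A, J) = (-14 + A)/(250 + J) (P(A, J) = (A + (-2*12 + 10))/(J + 250) = (A + (-24 + 10))/(250 + J) = (A - 14)/(250 + J) = (-14 + A)/(250 + J))
-P(96, 39/227 + 168/(-66)) = -(-14 + 96)/(250 + (39/227 + 168/(-66))) = -82/(250 + (39*(1/227) + 168*(-1/66))) = -82/(250 + (39/227 - 28/11)) = -82/(250 - 5927/2497) = -82/618323/2497 = -2497*82/618323 = -1*204754/618323 = -204754/618323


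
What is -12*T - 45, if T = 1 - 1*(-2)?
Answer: -81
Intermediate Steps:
T = 3 (T = 1 + 2 = 3)
-12*T - 45 = -12*3 - 45 = -36 - 45 = -81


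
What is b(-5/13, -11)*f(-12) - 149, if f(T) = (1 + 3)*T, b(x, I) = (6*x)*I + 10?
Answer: -24017/13 ≈ -1847.5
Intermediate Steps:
b(x, I) = 10 + 6*I*x (b(x, I) = 6*I*x + 10 = 10 + 6*I*x)
f(T) = 4*T
b(-5/13, -11)*f(-12) - 149 = (10 + 6*(-11)*(-5/13))*(4*(-12)) - 149 = (10 + 6*(-11)*(-5*1/13))*(-48) - 149 = (10 + 6*(-11)*(-5/13))*(-48) - 149 = (10 + 330/13)*(-48) - 149 = (460/13)*(-48) - 149 = -22080/13 - 149 = -24017/13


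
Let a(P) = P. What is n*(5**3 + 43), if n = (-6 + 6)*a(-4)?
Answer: 0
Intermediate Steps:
n = 0 (n = (-6 + 6)*(-4) = 0*(-4) = 0)
n*(5**3 + 43) = 0*(5**3 + 43) = 0*(125 + 43) = 0*168 = 0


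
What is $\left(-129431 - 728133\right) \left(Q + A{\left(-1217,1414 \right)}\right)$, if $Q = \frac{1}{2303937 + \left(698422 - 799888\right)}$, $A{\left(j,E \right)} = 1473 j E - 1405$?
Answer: $\frac{4787620471609122984112}{2202471} \approx 2.1737 \cdot 10^{15}$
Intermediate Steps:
$A{\left(j,E \right)} = -1405 + 1473 E j$ ($A{\left(j,E \right)} = 1473 E j - 1405 = -1405 + 1473 E j$)
$Q = \frac{1}{2202471}$ ($Q = \frac{1}{2303937 + \left(698422 - 799888\right)} = \frac{1}{2303937 - 101466} = \frac{1}{2202471} \approx 4.5404 \cdot 10^{-7}$)
$\left(-129431 - 728133\right) \left(Q + A{\left(-1217,1414 \right)}\right) = \left(-129431 - 728133\right) \left(\frac{1}{2202471} + \left(-1405 + 1473 \cdot 1414 \left(-1217\right)\right)\right) = - 857564 \left(\frac{1}{2202471} - 2534795779\right) = \left(-857564\right) \left(- \frac{5582814194169908}{2202471}\right) = \frac{4787620471609122984112}{2202471}$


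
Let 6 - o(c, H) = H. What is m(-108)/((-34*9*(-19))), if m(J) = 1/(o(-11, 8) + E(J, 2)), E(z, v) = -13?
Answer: -1/87210 ≈ -1.1467e-5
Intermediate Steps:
o(c, H) = 6 - H
m(J) = -1/15 (m(J) = 1/((6 - 1*8) - 13) = 1/((6 - 8) - 13) = 1/(-2 - 13) = 1/(-15) = -1/15)
m(-108)/((-34*9*(-19))) = -1/(15*(-34*9*(-19))) = -1/(15*((-306*(-19)))) = -1/15/5814 = -1/15*1/5814 = -1/87210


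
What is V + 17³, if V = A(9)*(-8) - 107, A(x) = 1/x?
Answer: 43246/9 ≈ 4805.1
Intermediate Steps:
V = -971/9 (V = -8/9 - 107 = -971/9 ≈ -107.89)
V + 17³ = -971/9 + 17³ = -971/9 + 4913 = 43246/9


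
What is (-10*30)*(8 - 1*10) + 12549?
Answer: 13149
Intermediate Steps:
(-10*30)*(8 - 1*10) + 12549 = -300*(8 - 10) + 12549 = -300*(-2) + 12549 = 600 + 12549 = 13149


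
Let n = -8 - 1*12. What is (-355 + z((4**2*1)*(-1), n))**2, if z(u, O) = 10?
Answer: 119025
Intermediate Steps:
n = -20 (n = -8 - 12 = -20)
(-355 + z((4**2*1)*(-1), n))**2 = (-355 + 10)**2 = (-345)**2 = 119025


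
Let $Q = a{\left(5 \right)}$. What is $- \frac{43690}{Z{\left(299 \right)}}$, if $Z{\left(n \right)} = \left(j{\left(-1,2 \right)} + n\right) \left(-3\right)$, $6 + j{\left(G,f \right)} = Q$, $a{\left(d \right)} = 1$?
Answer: $\frac{21845}{441} \approx 49.535$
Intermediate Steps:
$Q = 1$
$j{\left(G,f \right)} = -5$ ($j{\left(G,f \right)} = -6 + 1 = -5$)
$Z{\left(n \right)} = 15 - 3 n$ ($Z{\left(n \right)} = \left(-5 + n\right) \left(-3\right) = 15 - 3 n$)
$- \frac{43690}{Z{\left(299 \right)}} = - \frac{43690}{15 - 897} = - \frac{43690}{-882} = \left(-43690\right) \left(- \frac{1}{882}\right) = \frac{21845}{441}$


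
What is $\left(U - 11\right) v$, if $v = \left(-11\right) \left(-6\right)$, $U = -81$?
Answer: $-6072$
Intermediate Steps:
$v = 66$
$\left(U - 11\right) v = \left(-81 - 11\right) 66 = \left(-92\right) 66 = -6072$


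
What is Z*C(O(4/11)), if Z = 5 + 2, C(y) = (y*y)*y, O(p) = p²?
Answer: 28672/1771561 ≈ 0.016185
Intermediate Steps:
C(y) = y³ (C(y) = y²*y = y³)
Z = 7
Z*C(O(4/11)) = 7*((4/11)²)³ = 7*(16/121)³ = 7*(4096/1771561) = 28672/1771561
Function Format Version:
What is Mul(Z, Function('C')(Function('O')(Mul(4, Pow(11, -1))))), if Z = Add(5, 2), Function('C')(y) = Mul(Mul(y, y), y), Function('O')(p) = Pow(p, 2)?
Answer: Rational(28672, 1771561) ≈ 0.016185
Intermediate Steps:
Function('C')(y) = Pow(y, 3) (Function('C')(y) = Mul(Pow(y, 2), y) = Pow(y, 3))
Z = 7
Mul(Z, Function('C')(Function('O')(Mul(4, Pow(11, -1))))) = Mul(7, Pow(Pow(Mul(4, Pow(11, -1)), 2), 3)) = Mul(7, Pow(Pow(Mul(4, Rational(1, 11)), 2), 3)) = Mul(7, Pow(Pow(Rational(4, 11), 2), 3)) = Mul(7, Pow(Rational(16, 121), 3)) = Mul(7, Rational(4096, 1771561)) = Rational(28672, 1771561)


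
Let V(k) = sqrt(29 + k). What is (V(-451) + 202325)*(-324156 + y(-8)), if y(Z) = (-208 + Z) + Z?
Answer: -65630183500 - 324380*I*sqrt(422) ≈ -6.563e+10 - 6.6636e+6*I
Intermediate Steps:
y(Z) = -208 + 2*Z
(V(-451) + 202325)*(-324156 + y(-8)) = (sqrt(29 - 451) + 202325)*(-324156 + (-208 + 2*(-8))) = (sqrt(-422) + 202325)*(-324156 + (-208 - 16)) = (I*sqrt(422) + 202325)*(-324156 - 224) = (202325 + I*sqrt(422))*(-324380) = -65630183500 - 324380*I*sqrt(422)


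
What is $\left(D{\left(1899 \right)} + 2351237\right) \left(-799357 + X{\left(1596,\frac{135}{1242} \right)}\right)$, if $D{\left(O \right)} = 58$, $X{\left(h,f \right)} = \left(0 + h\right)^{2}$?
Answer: $4109732127405$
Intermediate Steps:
$X{\left(h,f \right)} = h^{2}$
$\left(D{\left(1899 \right)} + 2351237\right) \left(-799357 + X{\left(1596,\frac{135}{1242} \right)}\right) = \left(58 + 2351237\right) \left(-799357 + 1596^{2}\right) = 2351295 \left(-799357 + 2547216\right) = 2351295 \cdot 1747859 = 4109732127405$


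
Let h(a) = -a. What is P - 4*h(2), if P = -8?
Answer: 0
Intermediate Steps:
P - 4*h(2) = -8 - (-4)*2 = -8 - 4*(-2) = -8 + 8 = 0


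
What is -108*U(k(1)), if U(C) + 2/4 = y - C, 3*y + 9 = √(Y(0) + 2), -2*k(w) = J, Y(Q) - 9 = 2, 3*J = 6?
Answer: 270 - 36*√13 ≈ 140.20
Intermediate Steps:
J = 2 (J = (⅓)*6 = 2)
Y(Q) = 11 (Y(Q) = 9 + 2 = 11)
k(w) = -1 (k(w) = -½*2 = -1)
y = -3 + √13/3 (y = -3 + √(11 + 2)/3 = -3 + √13/3 ≈ -1.7981)
U(C) = -7/2 - C + √13/3 (U(C) = -½ + ((-3 + √13/3) - C) = -½ + (-3 - C + √13/3) = -7/2 - C + √13/3)
-108*U(k(1)) = -108*(-7/2 - 1*(-1) + √13/3) = -108*(-7/2 + 1 + √13/3) = -108*(-5/2 + √13/3) = 270 - 36*√13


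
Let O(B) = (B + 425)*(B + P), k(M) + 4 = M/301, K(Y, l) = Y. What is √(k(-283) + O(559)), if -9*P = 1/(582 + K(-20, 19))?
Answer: √35415305512489329/253743 ≈ 741.65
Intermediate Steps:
P = -1/5058 (P = -1/(9*(582 - 20)) = -⅑/562 = -⅑*1/562 = -1/5058 ≈ -0.00019771)
k(M) = -4 + M/301
O(B) = (425 + B)*(-1/5058 + B) (O(B) = (B + 425)*(B - 1/5058) = (425 + B)*(-1/5058 + B))
√(k(-283) + O(559)) = √((-4 + (1/301)*(-283)) + (-425/5058 + 559² + (2149649/5058)*559)) = √((-4 - 283/301) + (-425/5058 + 312481 + 1201653791/5058)) = √(-1487/301 + 463697044/843) = √(139571556703/253743) = √35415305512489329/253743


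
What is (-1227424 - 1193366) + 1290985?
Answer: -1129805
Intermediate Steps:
(-1227424 - 1193366) + 1290985 = -2420790 + 1290985 = -1129805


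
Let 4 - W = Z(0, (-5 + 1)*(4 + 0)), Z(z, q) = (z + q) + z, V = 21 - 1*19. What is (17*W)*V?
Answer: 680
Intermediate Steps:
V = 2 (V = 21 - 19 = 2)
Z(z, q) = q + 2*z (Z(z, q) = (q + z) + z = q + 2*z)
W = 20 (W = 4 - ((-5 + 1)*(4 + 0) + 2*0) = 4 - (-4*4 + 0) = 4 - (-16 + 0) = 4 - 1*(-16) = 4 + 16 = 20)
(17*W)*V = (17*20)*2 = 340*2 = 680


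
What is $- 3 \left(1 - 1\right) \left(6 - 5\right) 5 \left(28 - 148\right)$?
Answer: $0$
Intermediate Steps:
$- 3 \left(1 - 1\right) \left(6 - 5\right) 5 \left(28 - 148\right) = - 3 \cdot 0 \cdot 1 \cdot 5 \left(-120\right) = \left(-3\right) 0 \cdot 5 \left(-120\right) = 0 \cdot 5 \left(-120\right) = 0 \left(-120\right) = 0$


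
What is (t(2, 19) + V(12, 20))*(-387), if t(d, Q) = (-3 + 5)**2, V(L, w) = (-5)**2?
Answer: -11223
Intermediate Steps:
V(L, w) = 25
t(d, Q) = 4 (t(d, Q) = 2**2 = 4)
(t(2, 19) + V(12, 20))*(-387) = (4 + 25)*(-387) = 29*(-387) = -11223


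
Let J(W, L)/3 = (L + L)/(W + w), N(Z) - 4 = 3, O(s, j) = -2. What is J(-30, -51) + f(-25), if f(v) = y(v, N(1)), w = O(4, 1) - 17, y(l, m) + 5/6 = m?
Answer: 3649/294 ≈ 12.412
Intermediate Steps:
N(Z) = 7 (N(Z) = 4 + 3 = 7)
y(l, m) = -⅚ + m
w = -19 (w = -2 - 17 = -19)
J(W, L) = 6*L/(-19 + W) (J(W, L) = 3*((L + L)/(W - 19)) = 3*((2*L)/(-19 + W)) = 3*(2*L/(-19 + W)) = 6*L/(-19 + W))
f(v) = 37/6 (f(v) = -⅚ + 7 = 37/6)
J(-30, -51) + f(-25) = 6*(-51)/(-19 - 30) + 37/6 = 6*(-51)/(-49) + 37/6 = 6*(-51)*(-1/49) + 37/6 = 306/49 + 37/6 = 3649/294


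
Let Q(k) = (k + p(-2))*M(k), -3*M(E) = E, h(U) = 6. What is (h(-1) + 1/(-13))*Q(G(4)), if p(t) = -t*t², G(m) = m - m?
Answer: 0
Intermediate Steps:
G(m) = 0
p(t) = -t³
M(E) = -E/3
Q(k) = -k*(8 + k)/3 (Q(k) = (k - 1*(-2)³)*(-k/3) = (k - 1*(-8))*(-k/3) = (k + 8)*(-k/3) = (8 + k)*(-k/3) = -k*(8 + k)/3)
(h(-1) + 1/(-13))*Q(G(4)) = (6 + 1/(-13))*(-⅓*0*(8 + 0)) = (6 - 1/13)*(-⅓*0*8) = (77/13)*0 = 0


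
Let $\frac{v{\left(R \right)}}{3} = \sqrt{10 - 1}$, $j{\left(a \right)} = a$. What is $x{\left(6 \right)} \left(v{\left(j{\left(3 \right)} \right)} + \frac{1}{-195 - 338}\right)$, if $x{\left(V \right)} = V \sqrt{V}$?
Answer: $\frac{28776 \sqrt{6}}{533} \approx 132.24$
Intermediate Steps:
$x{\left(V \right)} = V^{\frac{3}{2}}$
$v{\left(R \right)} = 9$ ($v{\left(R \right)} = 3 \sqrt{10 - 1} = 3 \sqrt{9} = 3 \cdot 3 = 9$)
$x{\left(6 \right)} \left(v{\left(j{\left(3 \right)} \right)} + \frac{1}{-195 - 338}\right) = 6^{\frac{3}{2}} \left(9 + \frac{1}{-195 - 338}\right) = 6 \sqrt{6} \left(9 + \frac{1}{-533}\right) = 6 \sqrt{6} \left(9 - \frac{1}{533}\right) = 6 \sqrt{6} \cdot \frac{4796}{533} = \frac{28776 \sqrt{6}}{533}$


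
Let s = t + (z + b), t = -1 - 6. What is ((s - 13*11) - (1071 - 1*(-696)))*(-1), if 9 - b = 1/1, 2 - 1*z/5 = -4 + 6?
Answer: 1909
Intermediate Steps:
z = 0 (z = 10 - 5*(-4 + 6) = 10 - 5*2 = 10 - 10 = 0)
b = 8 (b = 9 - 1/1 = 9 - 1*1 = 9 - 1 = 8)
t = -7
s = 1 (s = -7 + (0 + 8) = -7 + 8 = 1)
((s - 13*11) - (1071 - 1*(-696)))*(-1) = ((1 - 13*11) - (1071 - 1*(-696)))*(-1) = ((1 - 143) - (1071 + 696))*(-1) = (-142 - 1*1767)*(-1) = (-142 - 1767)*(-1) = -1909*(-1) = 1909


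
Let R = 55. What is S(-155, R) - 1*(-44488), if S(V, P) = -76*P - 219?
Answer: 40089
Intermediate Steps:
S(V, P) = -219 - 76*P
S(-155, R) - 1*(-44488) = (-219 - 76*55) - 1*(-44488) = (-219 - 4180) + 44488 = -4399 + 44488 = 40089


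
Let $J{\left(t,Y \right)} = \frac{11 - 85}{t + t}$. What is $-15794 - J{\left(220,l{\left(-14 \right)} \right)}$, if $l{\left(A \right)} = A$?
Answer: $- \frac{3474643}{220} \approx -15794.0$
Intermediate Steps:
$J{\left(t,Y \right)} = - \frac{37}{t}$ ($J{\left(t,Y \right)} = - \frac{74}{2 t} = - 74 \frac{1}{2 t} = - \frac{37}{t}$)
$-15794 - J{\left(220,l{\left(-14 \right)} \right)} = -15794 - - \frac{37}{220} = -15794 + \frac{37}{220} = - \frac{3474643}{220}$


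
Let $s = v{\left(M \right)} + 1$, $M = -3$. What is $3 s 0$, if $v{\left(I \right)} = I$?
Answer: $0$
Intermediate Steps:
$s = -2$ ($s = -3 + 1 = -2$)
$3 s 0 = 3 \left(-2\right) 0 = \left(-6\right) 0 = 0$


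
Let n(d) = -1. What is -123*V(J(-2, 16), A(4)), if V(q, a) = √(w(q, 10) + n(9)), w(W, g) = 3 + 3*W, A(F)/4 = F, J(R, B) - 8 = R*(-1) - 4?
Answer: -246*√5 ≈ -550.07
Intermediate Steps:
J(R, B) = 4 - R (J(R, B) = 8 + (R*(-1) - 4) = 8 + (-R - 4) = 8 + (-4 - R) = 4 - R)
A(F) = 4*F
V(q, a) = √(2 + 3*q) (V(q, a) = √((3 + 3*q) - 1) = √(2 + 3*q))
-123*V(J(-2, 16), A(4)) = -123*√(2 + 3*(4 - 1*(-2))) = -123*√(2 + 3*(4 + 2)) = -123*√(2 + 3*6) = -123*√(2 + 18) = -246*√5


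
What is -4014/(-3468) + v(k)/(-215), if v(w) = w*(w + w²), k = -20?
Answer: 907327/24854 ≈ 36.506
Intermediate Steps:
-4014/(-3468) + v(k)/(-215) = -4014/(-3468) + ((-20)²*(1 - 20))/(-215) = -4014*(-1/3468) + (400*(-19))*(-1/215) = 669/578 - 7600*(-1/215) = 669/578 + 1520/43 = 907327/24854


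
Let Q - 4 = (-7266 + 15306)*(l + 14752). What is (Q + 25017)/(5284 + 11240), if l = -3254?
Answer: 92468941/16524 ≈ 5596.0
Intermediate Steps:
Q = 92443924 (Q = 4 + (-7266 + 15306)*(-3254 + 14752) = 4 + 8040*11498 = 4 + 92443920 = 92443924)
(Q + 25017)/(5284 + 11240) = (92443924 + 25017)/(5284 + 11240) = 92468941/16524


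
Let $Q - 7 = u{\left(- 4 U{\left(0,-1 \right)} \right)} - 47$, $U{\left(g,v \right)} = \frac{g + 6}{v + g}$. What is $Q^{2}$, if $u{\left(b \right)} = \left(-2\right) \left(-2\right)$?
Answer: $1296$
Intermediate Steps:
$U{\left(g,v \right)} = \frac{6 + g}{g + v}$
$u{\left(b \right)} = 4$
$Q = -36$ ($Q = 7 + \left(4 - 47\right) = 7 - 43 = -36$)
$Q^{2} = \left(-36\right)^{2} = 1296$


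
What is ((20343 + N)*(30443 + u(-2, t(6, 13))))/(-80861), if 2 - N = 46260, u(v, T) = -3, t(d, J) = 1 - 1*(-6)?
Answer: 788852600/80861 ≈ 9755.7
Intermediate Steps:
t(d, J) = 7 (t(d, J) = 1 + 6 = 7)
N = -46258 (N = 2 - 1*46260 = 2 - 46260 = -46258)
((20343 + N)*(30443 + u(-2, t(6, 13))))/(-80861) = ((20343 - 46258)*(30443 - 3))/(-80861) = -25915*30440*(-1/80861) = -788852600*(-1/80861) = 788852600/80861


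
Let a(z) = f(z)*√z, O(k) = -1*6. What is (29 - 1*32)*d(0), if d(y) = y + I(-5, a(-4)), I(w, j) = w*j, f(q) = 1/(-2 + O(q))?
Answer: -15*I/4 ≈ -3.75*I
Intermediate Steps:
O(k) = -6
f(q) = -⅛ (f(q) = 1/(-2 - 6) = 1/(-8) = -⅛)
a(z) = -√z/8
I(w, j) = j*w
d(y) = y + 5*I/4 (d(y) = y - I/4*(-5) = y + 5*I/4)
(29 - 1*32)*d(0) = (29 - 1*32)*(0 + 5*I/4) = (29 - 32)*(5*I/4) = -15*I/4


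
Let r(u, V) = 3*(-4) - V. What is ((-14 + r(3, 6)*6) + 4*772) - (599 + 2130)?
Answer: 237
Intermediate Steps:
r(u, V) = -12 - V
((-14 + r(3, 6)*6) + 4*772) - (599 + 2130) = ((-14 + (-12 - 1*6)*6) + 4*772) - (599 + 2130) = ((-14 + (-12 - 6)*6) + 3088) - 1*2729 = ((-14 - 18*6) + 3088) - 2729 = ((-14 - 108) + 3088) - 2729 = (-122 + 3088) - 2729 = 2966 - 2729 = 237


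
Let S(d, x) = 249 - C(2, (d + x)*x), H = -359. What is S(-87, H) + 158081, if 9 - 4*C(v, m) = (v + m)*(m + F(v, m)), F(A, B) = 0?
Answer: 25637446535/4 ≈ 6.4094e+9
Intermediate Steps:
C(v, m) = 9/4 - m*(m + v)/4 (C(v, m) = 9/4 - (v + m)*(m + 0)/4 = 9/4 - (m + v)*m/4 = 9/4 - m*(m + v)/4)
S(d, x) = 987/4 + x*(d + x)/2 + x²*(d + x)²/4 (S(d, x) = 249 - (9/4 - x²*(d + x)²/4 - ¼*(d + x)*x*2) = 249 - (9/4 - x²*(d + x)²/4 - ¼*x*(d + x)*2) = 249 - (9/4 - x²*(d + x)²/4 - x*(d + x)/2) = 249 - (9/4 - x*(d + x)/2 - x²*(d + x)²/4) = 249 + (-9/4 + x*(d + x)/2 + x²*(d + x)²/4) = 987/4 + x*(d + x)/2 + x²*(d + x)²/4)
S(-87, H) + 158081 = (987/4 + (½)*(-359)*(-87 - 359) + (¼)*(-359)²*(-87 - 359)²) + 158081 = (987/4 + (½)*(-359)*(-446) + (¼)*128881*(-446)²) + 158081 = (987/4 + 80057 + (¼)*128881*198916) + 158081 = (987/4 + 80057 + 6409123249) + 158081 = 25636814211/4 + 158081 = 25637446535/4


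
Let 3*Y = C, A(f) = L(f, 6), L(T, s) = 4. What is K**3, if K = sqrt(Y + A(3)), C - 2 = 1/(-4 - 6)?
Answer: 139*sqrt(4170)/900 ≈ 9.9733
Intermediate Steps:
A(f) = 4
C = 19/10 (C = 2 + 1/(-4 - 6) = 2 + 1/(-10) = 2 - 1/10 = 19/10 ≈ 1.9000)
Y = 19/30 (Y = (1/3)*(19/10) = 19/30 ≈ 0.63333)
K = sqrt(4170)/30 (K = sqrt(19/30 + 4) = sqrt(139/30) = sqrt(4170)/30 ≈ 2.1525)
K**3 = (sqrt(4170)/30)**3 = 139*sqrt(4170)/900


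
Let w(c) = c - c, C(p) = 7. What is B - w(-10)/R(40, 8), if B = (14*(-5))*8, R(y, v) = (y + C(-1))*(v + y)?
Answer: -560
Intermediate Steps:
R(y, v) = (7 + y)*(v + y) (R(y, v) = (y + 7)*(v + y) = (7 + y)*(v + y))
w(c) = 0
B = -560 (B = -70*8 = -560)
B - w(-10)/R(40, 8) = -560 - 0/(40² + 7*8 + 7*40 + 8*40) = -560 - 0/(1600 + 56 + 280 + 320) = -560 - 0/2256 = -560 - 1*0 = -560 + 0 = -560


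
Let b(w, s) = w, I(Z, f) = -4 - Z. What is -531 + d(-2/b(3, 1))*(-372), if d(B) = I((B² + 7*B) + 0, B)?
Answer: -1841/3 ≈ -613.67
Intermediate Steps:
d(B) = -4 - B² - 7*B (d(B) = -4 - ((B² + 7*B) + 0) = -4 - (B² + 7*B) = -4 + (-B² - 7*B) = -4 - B² - 7*B)
-531 + d(-2/b(3, 1))*(-372) = -531 + (-4 - (-2/3)*(7 - 2/3))*(-372) = -531 + (-4 - (-2*⅓)*(7 - 2*⅓))*(-372) = -531 + (-4 - 1*(-⅔)*(7 - ⅔))*(-372) = -531 + (-4 - 1*(-⅔)*19/3)*(-372) = -531 + (-4 + 38/9)*(-372) = -531 + (2/9)*(-372) = -531 - 248/3 = -1841/3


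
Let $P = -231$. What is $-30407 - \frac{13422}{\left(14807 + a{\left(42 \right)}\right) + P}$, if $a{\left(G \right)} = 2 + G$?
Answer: $- \frac{222281881}{7310} \approx -30408.0$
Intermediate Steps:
$-30407 - \frac{13422}{\left(14807 + a{\left(42 \right)}\right) + P} = -30407 - \frac{13422}{\left(14807 + \left(2 + 42\right)\right) - 231} = -30407 - \frac{13422}{\left(14807 + 44\right) - 231} = -30407 - \frac{13422}{14851 - 231} = -30407 - \frac{13422}{14620} = -30407 - \frac{6711}{7310} = - \frac{222281881}{7310}$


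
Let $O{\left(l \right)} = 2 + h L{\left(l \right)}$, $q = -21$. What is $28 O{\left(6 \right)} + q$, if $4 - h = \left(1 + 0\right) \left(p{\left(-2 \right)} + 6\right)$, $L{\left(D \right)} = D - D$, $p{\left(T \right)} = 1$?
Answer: $35$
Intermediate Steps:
$L{\left(D \right)} = 0$
$h = -3$ ($h = 4 - \left(1 + 0\right) \left(1 + 6\right) = 4 - 1 \cdot 7 = 4 - 7 = -3$)
$O{\left(l \right)} = 2$ ($O{\left(l \right)} = 2 - 0 = 2 + 0 = 2$)
$28 O{\left(6 \right)} + q = 28 \cdot 2 - 21 = 56 - 21 = 35$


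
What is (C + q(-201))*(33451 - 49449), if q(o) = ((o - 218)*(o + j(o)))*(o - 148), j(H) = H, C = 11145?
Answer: 940261924566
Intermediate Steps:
q(o) = 2*o*(-218 + o)*(-148 + o) (q(o) = ((o - 218)*(o + o))*(o - 148) = ((-218 + o)*(2*o))*(-148 + o) = (2*o*(-218 + o))*(-148 + o) = 2*o*(-218 + o)*(-148 + o))
(C + q(-201))*(33451 - 49449) = (11145 + 2*(-201)*(32264 + (-201)**2 - 366*(-201)))*(33451 - 49449) = (11145 + 2*(-201)*(32264 + 40401 + 73566))*(-15998) = (11145 + 2*(-201)*146231)*(-15998) = (11145 - 58784862)*(-15998) = -58773717*(-15998) = 940261924566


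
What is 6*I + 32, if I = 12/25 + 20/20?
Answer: 1022/25 ≈ 40.880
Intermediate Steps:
I = 37/25 (I = 12*(1/25) + 20*(1/20) = 12/25 + 1 = 37/25 ≈ 1.4800)
6*I + 32 = 6*(37/25) + 32 = 222/25 + 32 = 1022/25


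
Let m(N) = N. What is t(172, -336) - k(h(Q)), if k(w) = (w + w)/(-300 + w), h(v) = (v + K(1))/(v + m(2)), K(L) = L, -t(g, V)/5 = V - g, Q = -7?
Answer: 632462/249 ≈ 2540.0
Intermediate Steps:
t(g, V) = -5*V + 5*g (t(g, V) = -5*(V - g) = -5*V + 5*g)
h(v) = (1 + v)/(2 + v) (h(v) = (v + 1)/(v + 2) = (1 + v)/(2 + v))
k(w) = 2*w/(-300 + w) (k(w) = (2*w)/(-300 + w) = 2*w/(-300 + w))
t(172, -336) - k(h(Q)) = (-5*(-336) + 5*172) - 2*(1 - 7)/(2 - 7)/(-300 + (1 - 7)/(2 - 7)) = (1680 + 860) - 2*-6/(-5)/(-300 - 6/(-5)) = 2540 - 2*(-⅕*(-6))/(-300 - ⅕*(-6)) = 2540 - 2*6/(5*(-300 + 6/5)) = 2540 - 2*6/(5*(-1494/5)) = 2540 - 2*6*(-5)/(5*1494) = 2540 - 1*(-2/249) = 2540 + 2/249 = 632462/249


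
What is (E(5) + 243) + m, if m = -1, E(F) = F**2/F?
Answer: 247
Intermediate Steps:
E(F) = F
(E(5) + 243) + m = (5 + 243) - 1 = 248 - 1 = 247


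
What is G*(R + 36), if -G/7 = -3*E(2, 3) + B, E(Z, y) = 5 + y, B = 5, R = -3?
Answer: 4389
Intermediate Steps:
G = 133 (G = -7*(-3*(5 + 3) + 5) = -7*(-3*8 + 5) = -7*(-24 + 5) = -7*(-19) = 133)
G*(R + 36) = 133*(-3 + 36) = 133*33 = 4389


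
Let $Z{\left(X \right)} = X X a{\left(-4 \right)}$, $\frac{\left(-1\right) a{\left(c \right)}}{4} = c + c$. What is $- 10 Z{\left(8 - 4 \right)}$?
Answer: $-5120$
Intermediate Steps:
$a{\left(c \right)} = - 8 c$ ($a{\left(c \right)} = - 4 \left(c + c\right) = - 4 \cdot 2 c = - 8 c$)
$Z{\left(X \right)} = 32 X^{2}$ ($Z{\left(X \right)} = X X \left(\left(-8\right) \left(-4\right)\right) = X^{2} \cdot 32 = 32 X^{2}$)
$- 10 Z{\left(8 - 4 \right)} = - 10 \cdot 32 \left(8 - 4\right)^{2} = - 10 \cdot 32 \cdot 4^{2} = - 10 \cdot 32 \cdot 16 = \left(-10\right) 512 = -5120$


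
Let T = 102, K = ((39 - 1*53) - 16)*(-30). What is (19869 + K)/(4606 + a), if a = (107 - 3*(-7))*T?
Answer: 20769/17662 ≈ 1.1759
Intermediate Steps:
K = 900 (K = ((39 - 53) - 16)*(-30) = (-14 - 16)*(-30) = -30*(-30) = 900)
a = 13056 (a = (107 - 3*(-7))*102 = (107 + 21)*102 = 128*102 = 13056)
(19869 + K)/(4606 + a) = (19869 + 900)/(4606 + 13056) = 20769/17662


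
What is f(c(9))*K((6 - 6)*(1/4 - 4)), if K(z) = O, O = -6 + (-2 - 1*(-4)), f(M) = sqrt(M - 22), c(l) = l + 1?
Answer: -8*I*sqrt(3) ≈ -13.856*I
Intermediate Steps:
c(l) = 1 + l
f(M) = sqrt(-22 + M)
O = -4 (O = -6 + (-2 + 4) = -6 + 2 = -4)
K(z) = -4
f(c(9))*K((6 - 6)*(1/4 - 4)) = sqrt(-22 + (1 + 9))*(-4) = sqrt(-22 + 10)*(-4) = sqrt(-12)*(-4) = (2*I*sqrt(3))*(-4) = -8*I*sqrt(3)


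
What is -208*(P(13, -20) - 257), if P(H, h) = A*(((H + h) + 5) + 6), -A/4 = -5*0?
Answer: 53456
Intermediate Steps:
A = 0 (A = -(-20)*0 = -4*0 = 0)
P(H, h) = 0 (P(H, h) = 0*(((H + h) + 5) + 6) = 0*((5 + H + h) + 6) = 0*(11 + H + h) = 0)
-208*(P(13, -20) - 257) = -208*(0 - 257) = -208*(-257) = 53456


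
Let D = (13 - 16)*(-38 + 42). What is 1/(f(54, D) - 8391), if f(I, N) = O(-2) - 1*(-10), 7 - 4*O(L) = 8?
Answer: -4/33525 ≈ -0.00011931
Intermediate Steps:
O(L) = -1/4 (O(L) = 7/4 - 1/4*8 = 7/4 - 2 = -1/4)
D = -12 (D = -3*4 = -12)
f(I, N) = 39/4 (f(I, N) = -1/4 - 1*(-10) = -1/4 + 10 = 39/4)
1/(f(54, D) - 8391) = 1/(39/4 - 8391) = 1/(-33525/4) = -4/33525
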